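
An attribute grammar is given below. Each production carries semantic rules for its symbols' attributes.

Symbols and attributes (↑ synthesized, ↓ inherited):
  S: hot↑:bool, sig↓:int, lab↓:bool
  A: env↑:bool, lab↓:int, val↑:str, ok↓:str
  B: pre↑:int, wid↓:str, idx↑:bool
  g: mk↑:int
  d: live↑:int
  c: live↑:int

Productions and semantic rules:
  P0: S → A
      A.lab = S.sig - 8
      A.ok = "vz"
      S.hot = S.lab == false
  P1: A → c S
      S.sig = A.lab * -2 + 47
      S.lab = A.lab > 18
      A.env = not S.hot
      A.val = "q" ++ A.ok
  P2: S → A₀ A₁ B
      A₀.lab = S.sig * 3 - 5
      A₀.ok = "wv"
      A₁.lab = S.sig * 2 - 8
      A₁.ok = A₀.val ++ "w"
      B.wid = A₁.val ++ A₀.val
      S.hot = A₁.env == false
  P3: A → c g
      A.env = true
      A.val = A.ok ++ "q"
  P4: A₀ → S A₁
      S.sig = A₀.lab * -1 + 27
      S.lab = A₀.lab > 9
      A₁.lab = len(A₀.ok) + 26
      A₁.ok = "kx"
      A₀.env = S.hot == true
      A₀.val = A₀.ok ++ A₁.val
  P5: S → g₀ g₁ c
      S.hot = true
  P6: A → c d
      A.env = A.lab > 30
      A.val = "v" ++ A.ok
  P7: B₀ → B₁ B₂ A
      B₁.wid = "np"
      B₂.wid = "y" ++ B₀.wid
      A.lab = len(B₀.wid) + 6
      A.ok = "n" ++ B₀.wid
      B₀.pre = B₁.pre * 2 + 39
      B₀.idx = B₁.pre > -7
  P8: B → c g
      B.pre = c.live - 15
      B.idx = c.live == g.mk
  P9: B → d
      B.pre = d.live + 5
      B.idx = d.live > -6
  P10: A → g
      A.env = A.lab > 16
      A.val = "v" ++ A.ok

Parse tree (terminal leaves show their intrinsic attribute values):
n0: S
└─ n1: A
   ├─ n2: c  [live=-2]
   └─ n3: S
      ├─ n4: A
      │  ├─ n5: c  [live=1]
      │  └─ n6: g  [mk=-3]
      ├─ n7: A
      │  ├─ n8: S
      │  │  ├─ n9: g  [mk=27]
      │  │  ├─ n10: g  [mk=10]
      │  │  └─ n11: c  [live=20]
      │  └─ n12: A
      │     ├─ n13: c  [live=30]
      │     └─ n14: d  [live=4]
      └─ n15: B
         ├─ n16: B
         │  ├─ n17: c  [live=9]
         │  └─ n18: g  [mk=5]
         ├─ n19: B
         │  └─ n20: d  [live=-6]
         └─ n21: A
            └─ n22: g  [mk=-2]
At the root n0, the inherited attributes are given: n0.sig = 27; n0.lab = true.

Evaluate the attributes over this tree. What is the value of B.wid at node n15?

"wvqwvkxwvq"

1. n0.sig = 27  [given at root]
2. n0.lab = true  [given at root]
3. n1.lab = 19  [S.sig - 8]
4. n1.ok = "vz"  ["vz"]
5. n2.live = -2  [terminal]
6. n3.sig = 9  [A.lab * -2 + 47]
7. n3.lab = true  [A.lab > 18]
8. n4.lab = 22  [S.sig * 3 - 5]
9. n4.ok = "wv"  ["wv"]
10. n5.live = 1  [terminal]
11. n6.mk = -3  [terminal]
12. n4.env = true  [true]
13. n4.val = "wvq"  [A.ok ++ "q"]
14. n7.lab = 10  [S.sig * 2 - 8]
15. n7.ok = "wvqw"  [A₀.val ++ "w"]
16. n8.sig = 17  [A₀.lab * -1 + 27]
17. n8.lab = true  [A₀.lab > 9]
18. n9.mk = 27  [terminal]
19. n10.mk = 10  [terminal]
20. n11.live = 20  [terminal]
21. n8.hot = true  [true]
22. n12.lab = 30  [len(A₀.ok) + 26]
23. n12.ok = "kx"  ["kx"]
24. n13.live = 30  [terminal]
25. n14.live = 4  [terminal]
26. n12.env = false  [A.lab > 30]
27. n12.val = "vkx"  ["v" ++ A.ok]
28. n7.env = true  [S.hot == true]
29. n7.val = "wvqwvkx"  [A₀.ok ++ A₁.val]
30. n15.wid = "wvqwvkxwvq"  [A₁.val ++ A₀.val]
31. n16.wid = "np"  ["np"]
32. n17.live = 9  [terminal]
33. n18.mk = 5  [terminal]
34. n16.pre = -6  [c.live - 15]
35. n16.idx = false  [c.live == g.mk]
36. n19.wid = "ywvqwvkxwvq"  ["y" ++ B₀.wid]
37. n20.live = -6  [terminal]
38. n19.pre = -1  [d.live + 5]
39. n19.idx = false  [d.live > -6]
40. n21.lab = 16  [len(B₀.wid) + 6]
41. n21.ok = "nwvqwvkxwvq"  ["n" ++ B₀.wid]
42. n22.mk = -2  [terminal]
43. n21.env = false  [A.lab > 16]
44. n21.val = "vnwvqwvkxwvq"  ["v" ++ A.ok]
45. n15.pre = 27  [B₁.pre * 2 + 39]
46. n15.idx = true  [B₁.pre > -7]
47. n3.hot = false  [A₁.env == false]
48. n1.env = true  [not S.hot]
49. n1.val = "qvz"  ["q" ++ A.ok]
50. n0.hot = false  [S.lab == false]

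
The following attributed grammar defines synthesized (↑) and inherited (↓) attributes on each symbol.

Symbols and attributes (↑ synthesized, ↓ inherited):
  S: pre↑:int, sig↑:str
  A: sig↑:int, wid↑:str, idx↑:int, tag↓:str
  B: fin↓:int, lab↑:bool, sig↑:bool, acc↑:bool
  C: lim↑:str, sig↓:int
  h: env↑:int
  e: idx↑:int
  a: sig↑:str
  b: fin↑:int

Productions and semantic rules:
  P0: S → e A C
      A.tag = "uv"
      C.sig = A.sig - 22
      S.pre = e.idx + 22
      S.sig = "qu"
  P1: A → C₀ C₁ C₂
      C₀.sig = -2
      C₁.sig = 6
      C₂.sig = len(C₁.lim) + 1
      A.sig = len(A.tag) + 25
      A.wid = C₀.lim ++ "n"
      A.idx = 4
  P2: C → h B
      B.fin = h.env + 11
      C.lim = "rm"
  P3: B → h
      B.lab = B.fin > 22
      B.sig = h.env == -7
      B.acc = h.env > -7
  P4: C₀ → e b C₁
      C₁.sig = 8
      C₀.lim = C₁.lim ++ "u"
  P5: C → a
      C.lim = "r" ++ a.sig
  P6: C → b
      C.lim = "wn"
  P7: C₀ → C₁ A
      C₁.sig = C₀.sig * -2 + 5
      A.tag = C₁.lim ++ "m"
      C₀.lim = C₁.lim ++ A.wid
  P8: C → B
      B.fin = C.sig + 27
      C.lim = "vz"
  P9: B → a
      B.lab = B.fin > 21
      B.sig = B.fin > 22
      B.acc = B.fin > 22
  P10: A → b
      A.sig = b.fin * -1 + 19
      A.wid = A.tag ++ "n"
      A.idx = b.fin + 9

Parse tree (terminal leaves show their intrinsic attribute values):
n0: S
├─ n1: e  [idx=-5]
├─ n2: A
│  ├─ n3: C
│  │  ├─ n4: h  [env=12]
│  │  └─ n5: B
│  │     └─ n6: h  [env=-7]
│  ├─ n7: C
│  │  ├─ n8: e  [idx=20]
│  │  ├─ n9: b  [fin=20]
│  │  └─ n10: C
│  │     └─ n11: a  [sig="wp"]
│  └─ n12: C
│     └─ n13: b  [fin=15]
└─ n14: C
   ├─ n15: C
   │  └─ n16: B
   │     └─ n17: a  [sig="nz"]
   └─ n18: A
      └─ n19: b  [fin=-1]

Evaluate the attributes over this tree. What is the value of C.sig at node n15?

1. n1.idx = -5  [terminal]
2. n2.tag = "uv"  ["uv"]
3. n3.sig = -2  [-2]
4. n4.env = 12  [terminal]
5. n5.fin = 23  [h.env + 11]
6. n6.env = -7  [terminal]
7. n5.lab = true  [B.fin > 22]
8. n5.sig = true  [h.env == -7]
9. n5.acc = false  [h.env > -7]
10. n3.lim = "rm"  ["rm"]
11. n7.sig = 6  [6]
12. n8.idx = 20  [terminal]
13. n9.fin = 20  [terminal]
14. n10.sig = 8  [8]
15. n11.sig = "wp"  [terminal]
16. n10.lim = "rwp"  ["r" ++ a.sig]
17. n7.lim = "rwpu"  [C₁.lim ++ "u"]
18. n12.sig = 5  [len(C₁.lim) + 1]
19. n13.fin = 15  [terminal]
20. n12.lim = "wn"  ["wn"]
21. n2.sig = 27  [len(A.tag) + 25]
22. n2.wid = "rmn"  [C₀.lim ++ "n"]
23. n2.idx = 4  [4]
24. n14.sig = 5  [A.sig - 22]
25. n15.sig = -5  [C₀.sig * -2 + 5]
26. n16.fin = 22  [C.sig + 27]
27. n17.sig = "nz"  [terminal]
28. n16.lab = true  [B.fin > 21]
29. n16.sig = false  [B.fin > 22]
30. n16.acc = false  [B.fin > 22]
31. n15.lim = "vz"  ["vz"]
32. n18.tag = "vzm"  [C₁.lim ++ "m"]
33. n19.fin = -1  [terminal]
34. n18.sig = 20  [b.fin * -1 + 19]
35. n18.wid = "vzmn"  [A.tag ++ "n"]
36. n18.idx = 8  [b.fin + 9]
37. n14.lim = "vzvzmn"  [C₁.lim ++ A.wid]
38. n0.pre = 17  [e.idx + 22]
39. n0.sig = "qu"  ["qu"]

-5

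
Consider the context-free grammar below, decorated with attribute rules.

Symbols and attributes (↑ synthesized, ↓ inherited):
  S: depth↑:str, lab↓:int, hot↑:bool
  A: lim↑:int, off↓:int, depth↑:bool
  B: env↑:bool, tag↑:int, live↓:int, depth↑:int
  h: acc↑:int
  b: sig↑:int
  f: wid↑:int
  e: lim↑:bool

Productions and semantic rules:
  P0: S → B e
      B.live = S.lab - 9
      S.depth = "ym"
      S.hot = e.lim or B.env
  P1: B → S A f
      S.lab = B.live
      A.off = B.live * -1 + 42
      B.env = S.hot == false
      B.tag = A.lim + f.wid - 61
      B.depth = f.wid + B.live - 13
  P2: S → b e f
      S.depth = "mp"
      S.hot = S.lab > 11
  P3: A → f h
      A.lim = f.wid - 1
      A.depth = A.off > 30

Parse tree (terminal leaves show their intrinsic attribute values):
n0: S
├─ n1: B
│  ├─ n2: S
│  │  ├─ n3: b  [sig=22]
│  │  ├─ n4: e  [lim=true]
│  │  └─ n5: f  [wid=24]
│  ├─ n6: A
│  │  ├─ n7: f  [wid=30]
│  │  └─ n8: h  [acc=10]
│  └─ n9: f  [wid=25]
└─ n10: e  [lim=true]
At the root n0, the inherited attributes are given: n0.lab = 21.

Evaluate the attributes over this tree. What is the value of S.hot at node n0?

1. n0.lab = 21  [given at root]
2. n1.live = 12  [S.lab - 9]
3. n2.lab = 12  [B.live]
4. n3.sig = 22  [terminal]
5. n4.lim = true  [terminal]
6. n5.wid = 24  [terminal]
7. n2.depth = "mp"  ["mp"]
8. n2.hot = true  [S.lab > 11]
9. n6.off = 30  [B.live * -1 + 42]
10. n7.wid = 30  [terminal]
11. n8.acc = 10  [terminal]
12. n6.lim = 29  [f.wid - 1]
13. n6.depth = false  [A.off > 30]
14. n9.wid = 25  [terminal]
15. n1.env = false  [S.hot == false]
16. n1.tag = -7  [A.lim + f.wid - 61]
17. n1.depth = 24  [f.wid + B.live - 13]
18. n10.lim = true  [terminal]
19. n0.depth = "ym"  ["ym"]
20. n0.hot = true  [e.lim or B.env]

true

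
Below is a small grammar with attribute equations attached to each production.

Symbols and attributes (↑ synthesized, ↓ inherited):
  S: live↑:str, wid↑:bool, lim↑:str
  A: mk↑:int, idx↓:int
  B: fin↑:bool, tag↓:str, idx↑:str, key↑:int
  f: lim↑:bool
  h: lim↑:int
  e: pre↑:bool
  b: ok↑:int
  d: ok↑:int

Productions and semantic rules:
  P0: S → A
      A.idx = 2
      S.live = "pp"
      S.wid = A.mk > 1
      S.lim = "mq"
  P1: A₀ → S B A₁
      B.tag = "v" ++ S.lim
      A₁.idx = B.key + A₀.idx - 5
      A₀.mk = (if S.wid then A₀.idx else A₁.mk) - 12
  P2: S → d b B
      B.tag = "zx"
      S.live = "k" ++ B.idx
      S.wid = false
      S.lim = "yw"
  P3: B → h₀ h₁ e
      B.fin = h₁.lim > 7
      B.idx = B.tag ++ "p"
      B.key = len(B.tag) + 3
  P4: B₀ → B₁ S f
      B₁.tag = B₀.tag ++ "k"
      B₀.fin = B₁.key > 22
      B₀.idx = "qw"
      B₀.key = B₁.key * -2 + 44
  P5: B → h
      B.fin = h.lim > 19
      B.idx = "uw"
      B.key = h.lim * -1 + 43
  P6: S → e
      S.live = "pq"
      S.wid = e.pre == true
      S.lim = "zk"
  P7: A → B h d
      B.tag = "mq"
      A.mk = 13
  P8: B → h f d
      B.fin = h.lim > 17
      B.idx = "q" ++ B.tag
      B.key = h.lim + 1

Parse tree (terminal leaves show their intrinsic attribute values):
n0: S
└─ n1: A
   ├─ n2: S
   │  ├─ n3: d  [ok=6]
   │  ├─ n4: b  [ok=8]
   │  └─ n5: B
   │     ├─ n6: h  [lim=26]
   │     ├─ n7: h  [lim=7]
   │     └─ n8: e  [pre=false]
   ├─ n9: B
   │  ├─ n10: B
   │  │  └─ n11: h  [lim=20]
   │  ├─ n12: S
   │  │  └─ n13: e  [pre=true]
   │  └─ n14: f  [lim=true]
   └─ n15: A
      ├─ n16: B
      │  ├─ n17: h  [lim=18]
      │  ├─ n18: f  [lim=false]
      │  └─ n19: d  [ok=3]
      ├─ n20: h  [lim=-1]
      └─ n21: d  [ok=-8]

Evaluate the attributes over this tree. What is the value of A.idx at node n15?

-5

1. n1.idx = 2  [2]
2. n3.ok = 6  [terminal]
3. n4.ok = 8  [terminal]
4. n5.tag = "zx"  ["zx"]
5. n6.lim = 26  [terminal]
6. n7.lim = 7  [terminal]
7. n8.pre = false  [terminal]
8. n5.fin = false  [h₁.lim > 7]
9. n5.idx = "zxp"  [B.tag ++ "p"]
10. n5.key = 5  [len(B.tag) + 3]
11. n2.live = "kzxp"  ["k" ++ B.idx]
12. n2.wid = false  [false]
13. n2.lim = "yw"  ["yw"]
14. n9.tag = "vyw"  ["v" ++ S.lim]
15. n10.tag = "vywk"  [B₀.tag ++ "k"]
16. n11.lim = 20  [terminal]
17. n10.fin = true  [h.lim > 19]
18. n10.idx = "uw"  ["uw"]
19. n10.key = 23  [h.lim * -1 + 43]
20. n13.pre = true  [terminal]
21. n12.live = "pq"  ["pq"]
22. n12.wid = true  [e.pre == true]
23. n12.lim = "zk"  ["zk"]
24. n14.lim = true  [terminal]
25. n9.fin = true  [B₁.key > 22]
26. n9.idx = "qw"  ["qw"]
27. n9.key = -2  [B₁.key * -2 + 44]
28. n15.idx = -5  [B.key + A₀.idx - 5]
29. n16.tag = "mq"  ["mq"]
30. n17.lim = 18  [terminal]
31. n18.lim = false  [terminal]
32. n19.ok = 3  [terminal]
33. n16.fin = true  [h.lim > 17]
34. n16.idx = "qmq"  ["q" ++ B.tag]
35. n16.key = 19  [h.lim + 1]
36. n20.lim = -1  [terminal]
37. n21.ok = -8  [terminal]
38. n15.mk = 13  [13]
39. n1.mk = 1  [(if S.wid then A₀.idx else A₁.mk) - 12]
40. n0.live = "pp"  ["pp"]
41. n0.wid = false  [A.mk > 1]
42. n0.lim = "mq"  ["mq"]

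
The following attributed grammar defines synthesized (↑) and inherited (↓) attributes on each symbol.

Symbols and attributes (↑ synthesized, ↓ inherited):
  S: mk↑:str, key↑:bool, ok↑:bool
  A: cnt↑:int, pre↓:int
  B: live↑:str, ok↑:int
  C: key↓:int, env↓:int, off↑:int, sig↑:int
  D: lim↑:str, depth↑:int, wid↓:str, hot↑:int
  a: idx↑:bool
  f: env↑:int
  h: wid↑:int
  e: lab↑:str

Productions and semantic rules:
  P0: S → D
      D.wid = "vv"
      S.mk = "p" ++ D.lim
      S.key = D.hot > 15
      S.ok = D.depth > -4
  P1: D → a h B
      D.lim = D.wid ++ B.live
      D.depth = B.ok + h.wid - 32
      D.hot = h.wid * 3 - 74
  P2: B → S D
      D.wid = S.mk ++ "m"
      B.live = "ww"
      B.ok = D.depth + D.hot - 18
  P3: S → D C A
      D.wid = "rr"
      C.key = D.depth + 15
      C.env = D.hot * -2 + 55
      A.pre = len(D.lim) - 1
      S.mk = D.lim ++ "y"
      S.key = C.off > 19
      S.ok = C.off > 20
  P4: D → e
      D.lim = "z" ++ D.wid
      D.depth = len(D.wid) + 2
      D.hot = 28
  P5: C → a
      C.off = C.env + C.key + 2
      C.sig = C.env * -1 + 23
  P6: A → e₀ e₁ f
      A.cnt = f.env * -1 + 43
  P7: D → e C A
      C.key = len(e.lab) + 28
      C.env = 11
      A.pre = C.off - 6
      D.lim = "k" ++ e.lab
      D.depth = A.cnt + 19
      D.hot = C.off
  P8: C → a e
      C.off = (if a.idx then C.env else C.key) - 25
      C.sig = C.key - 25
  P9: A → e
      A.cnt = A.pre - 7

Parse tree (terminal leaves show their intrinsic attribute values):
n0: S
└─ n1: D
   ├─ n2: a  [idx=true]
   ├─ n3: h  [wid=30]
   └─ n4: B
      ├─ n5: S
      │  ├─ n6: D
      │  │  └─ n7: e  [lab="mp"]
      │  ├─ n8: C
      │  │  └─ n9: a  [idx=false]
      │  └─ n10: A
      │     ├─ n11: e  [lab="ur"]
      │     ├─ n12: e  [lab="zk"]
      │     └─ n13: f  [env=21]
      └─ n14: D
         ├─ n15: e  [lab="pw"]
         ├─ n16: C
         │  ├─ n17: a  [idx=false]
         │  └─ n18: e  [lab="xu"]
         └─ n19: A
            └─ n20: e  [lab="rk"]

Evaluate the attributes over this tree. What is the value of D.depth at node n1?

1. n1.wid = "vv"  ["vv"]
2. n2.idx = true  [terminal]
3. n3.wid = 30  [terminal]
4. n6.wid = "rr"  ["rr"]
5. n7.lab = "mp"  [terminal]
6. n6.lim = "zrr"  ["z" ++ D.wid]
7. n6.depth = 4  [len(D.wid) + 2]
8. n6.hot = 28  [28]
9. n8.key = 19  [D.depth + 15]
10. n8.env = -1  [D.hot * -2 + 55]
11. n9.idx = false  [terminal]
12. n8.off = 20  [C.env + C.key + 2]
13. n8.sig = 24  [C.env * -1 + 23]
14. n10.pre = 2  [len(D.lim) - 1]
15. n11.lab = "ur"  [terminal]
16. n12.lab = "zk"  [terminal]
17. n13.env = 21  [terminal]
18. n10.cnt = 22  [f.env * -1 + 43]
19. n5.mk = "zrry"  [D.lim ++ "y"]
20. n5.key = true  [C.off > 19]
21. n5.ok = false  [C.off > 20]
22. n14.wid = "zrrym"  [S.mk ++ "m"]
23. n15.lab = "pw"  [terminal]
24. n16.key = 30  [len(e.lab) + 28]
25. n16.env = 11  [11]
26. n17.idx = false  [terminal]
27. n18.lab = "xu"  [terminal]
28. n16.off = 5  [(if a.idx then C.env else C.key) - 25]
29. n16.sig = 5  [C.key - 25]
30. n19.pre = -1  [C.off - 6]
31. n20.lab = "rk"  [terminal]
32. n19.cnt = -8  [A.pre - 7]
33. n14.lim = "kpw"  ["k" ++ e.lab]
34. n14.depth = 11  [A.cnt + 19]
35. n14.hot = 5  [C.off]
36. n4.live = "ww"  ["ww"]
37. n4.ok = -2  [D.depth + D.hot - 18]
38. n1.lim = "vvww"  [D.wid ++ B.live]
39. n1.depth = -4  [B.ok + h.wid - 32]
40. n1.hot = 16  [h.wid * 3 - 74]
41. n0.mk = "pvvww"  ["p" ++ D.lim]
42. n0.key = true  [D.hot > 15]
43. n0.ok = false  [D.depth > -4]

-4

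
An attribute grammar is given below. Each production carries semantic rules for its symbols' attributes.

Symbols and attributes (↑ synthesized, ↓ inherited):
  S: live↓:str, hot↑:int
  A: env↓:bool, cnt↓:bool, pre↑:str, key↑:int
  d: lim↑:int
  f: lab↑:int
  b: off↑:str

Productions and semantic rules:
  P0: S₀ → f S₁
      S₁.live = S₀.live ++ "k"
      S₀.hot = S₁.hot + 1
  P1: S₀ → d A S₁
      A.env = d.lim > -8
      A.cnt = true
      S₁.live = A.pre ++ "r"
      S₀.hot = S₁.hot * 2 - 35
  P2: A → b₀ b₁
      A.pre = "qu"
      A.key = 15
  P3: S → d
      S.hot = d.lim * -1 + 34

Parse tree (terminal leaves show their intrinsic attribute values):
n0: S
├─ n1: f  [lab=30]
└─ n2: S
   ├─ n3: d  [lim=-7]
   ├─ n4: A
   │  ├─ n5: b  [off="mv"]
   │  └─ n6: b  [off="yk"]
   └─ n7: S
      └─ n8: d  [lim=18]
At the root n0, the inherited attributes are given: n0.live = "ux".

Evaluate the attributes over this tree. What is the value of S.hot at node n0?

-2

1. n0.live = "ux"  [given at root]
2. n1.lab = 30  [terminal]
3. n2.live = "uxk"  [S₀.live ++ "k"]
4. n3.lim = -7  [terminal]
5. n4.env = true  [d.lim > -8]
6. n4.cnt = true  [true]
7. n5.off = "mv"  [terminal]
8. n6.off = "yk"  [terminal]
9. n4.pre = "qu"  ["qu"]
10. n4.key = 15  [15]
11. n7.live = "qur"  [A.pre ++ "r"]
12. n8.lim = 18  [terminal]
13. n7.hot = 16  [d.lim * -1 + 34]
14. n2.hot = -3  [S₁.hot * 2 - 35]
15. n0.hot = -2  [S₁.hot + 1]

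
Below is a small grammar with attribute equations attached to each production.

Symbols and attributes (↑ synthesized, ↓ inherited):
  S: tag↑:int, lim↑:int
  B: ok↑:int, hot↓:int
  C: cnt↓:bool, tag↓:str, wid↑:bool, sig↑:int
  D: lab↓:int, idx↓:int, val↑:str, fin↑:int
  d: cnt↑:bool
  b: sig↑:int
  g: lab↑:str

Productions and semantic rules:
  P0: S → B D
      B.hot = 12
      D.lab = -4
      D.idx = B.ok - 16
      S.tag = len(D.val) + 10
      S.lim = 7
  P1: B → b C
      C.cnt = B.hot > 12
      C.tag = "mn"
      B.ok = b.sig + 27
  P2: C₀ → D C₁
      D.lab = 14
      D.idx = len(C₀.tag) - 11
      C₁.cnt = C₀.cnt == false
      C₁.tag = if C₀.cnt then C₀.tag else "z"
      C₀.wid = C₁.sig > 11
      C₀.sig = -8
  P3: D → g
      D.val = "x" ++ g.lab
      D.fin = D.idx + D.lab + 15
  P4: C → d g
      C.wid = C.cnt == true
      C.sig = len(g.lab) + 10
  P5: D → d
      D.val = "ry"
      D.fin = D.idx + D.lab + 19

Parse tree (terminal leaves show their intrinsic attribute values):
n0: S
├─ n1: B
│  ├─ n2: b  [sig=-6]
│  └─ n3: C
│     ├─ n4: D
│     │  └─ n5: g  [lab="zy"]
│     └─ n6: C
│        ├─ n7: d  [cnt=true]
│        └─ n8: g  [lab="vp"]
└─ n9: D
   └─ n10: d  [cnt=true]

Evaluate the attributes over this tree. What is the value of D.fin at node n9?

20

1. n1.hot = 12  [12]
2. n2.sig = -6  [terminal]
3. n3.cnt = false  [B.hot > 12]
4. n3.tag = "mn"  ["mn"]
5. n4.lab = 14  [14]
6. n4.idx = -9  [len(C₀.tag) - 11]
7. n5.lab = "zy"  [terminal]
8. n4.val = "xzy"  ["x" ++ g.lab]
9. n4.fin = 20  [D.idx + D.lab + 15]
10. n6.cnt = true  [C₀.cnt == false]
11. n6.tag = "z"  [if C₀.cnt then C₀.tag else "z"]
12. n7.cnt = true  [terminal]
13. n8.lab = "vp"  [terminal]
14. n6.wid = true  [C.cnt == true]
15. n6.sig = 12  [len(g.lab) + 10]
16. n3.wid = true  [C₁.sig > 11]
17. n3.sig = -8  [-8]
18. n1.ok = 21  [b.sig + 27]
19. n9.lab = -4  [-4]
20. n9.idx = 5  [B.ok - 16]
21. n10.cnt = true  [terminal]
22. n9.val = "ry"  ["ry"]
23. n9.fin = 20  [D.idx + D.lab + 19]
24. n0.tag = 12  [len(D.val) + 10]
25. n0.lim = 7  [7]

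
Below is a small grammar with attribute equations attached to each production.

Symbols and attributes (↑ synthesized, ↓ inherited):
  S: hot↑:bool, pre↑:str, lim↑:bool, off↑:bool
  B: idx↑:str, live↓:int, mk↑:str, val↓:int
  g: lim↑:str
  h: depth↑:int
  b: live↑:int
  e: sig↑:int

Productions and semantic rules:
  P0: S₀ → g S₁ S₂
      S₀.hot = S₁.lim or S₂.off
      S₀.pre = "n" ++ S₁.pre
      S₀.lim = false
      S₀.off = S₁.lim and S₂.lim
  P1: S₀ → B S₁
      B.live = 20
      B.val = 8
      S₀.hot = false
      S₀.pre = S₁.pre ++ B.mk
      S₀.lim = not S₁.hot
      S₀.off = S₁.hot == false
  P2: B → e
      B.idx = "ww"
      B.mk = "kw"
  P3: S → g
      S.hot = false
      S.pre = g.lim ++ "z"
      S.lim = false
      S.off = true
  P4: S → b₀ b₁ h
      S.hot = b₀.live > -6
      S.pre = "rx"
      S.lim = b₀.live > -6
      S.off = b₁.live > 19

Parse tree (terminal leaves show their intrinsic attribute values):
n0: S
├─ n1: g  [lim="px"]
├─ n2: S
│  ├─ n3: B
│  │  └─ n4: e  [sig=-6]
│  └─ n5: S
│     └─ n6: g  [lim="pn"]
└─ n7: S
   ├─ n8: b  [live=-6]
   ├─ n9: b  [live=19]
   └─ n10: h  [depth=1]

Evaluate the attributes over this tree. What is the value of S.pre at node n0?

"npnzkw"

1. n1.lim = "px"  [terminal]
2. n3.live = 20  [20]
3. n3.val = 8  [8]
4. n4.sig = -6  [terminal]
5. n3.idx = "ww"  ["ww"]
6. n3.mk = "kw"  ["kw"]
7. n6.lim = "pn"  [terminal]
8. n5.hot = false  [false]
9. n5.pre = "pnz"  [g.lim ++ "z"]
10. n5.lim = false  [false]
11. n5.off = true  [true]
12. n2.hot = false  [false]
13. n2.pre = "pnzkw"  [S₁.pre ++ B.mk]
14. n2.lim = true  [not S₁.hot]
15. n2.off = true  [S₁.hot == false]
16. n8.live = -6  [terminal]
17. n9.live = 19  [terminal]
18. n10.depth = 1  [terminal]
19. n7.hot = false  [b₀.live > -6]
20. n7.pre = "rx"  ["rx"]
21. n7.lim = false  [b₀.live > -6]
22. n7.off = false  [b₁.live > 19]
23. n0.hot = true  [S₁.lim or S₂.off]
24. n0.pre = "npnzkw"  ["n" ++ S₁.pre]
25. n0.lim = false  [false]
26. n0.off = false  [S₁.lim and S₂.lim]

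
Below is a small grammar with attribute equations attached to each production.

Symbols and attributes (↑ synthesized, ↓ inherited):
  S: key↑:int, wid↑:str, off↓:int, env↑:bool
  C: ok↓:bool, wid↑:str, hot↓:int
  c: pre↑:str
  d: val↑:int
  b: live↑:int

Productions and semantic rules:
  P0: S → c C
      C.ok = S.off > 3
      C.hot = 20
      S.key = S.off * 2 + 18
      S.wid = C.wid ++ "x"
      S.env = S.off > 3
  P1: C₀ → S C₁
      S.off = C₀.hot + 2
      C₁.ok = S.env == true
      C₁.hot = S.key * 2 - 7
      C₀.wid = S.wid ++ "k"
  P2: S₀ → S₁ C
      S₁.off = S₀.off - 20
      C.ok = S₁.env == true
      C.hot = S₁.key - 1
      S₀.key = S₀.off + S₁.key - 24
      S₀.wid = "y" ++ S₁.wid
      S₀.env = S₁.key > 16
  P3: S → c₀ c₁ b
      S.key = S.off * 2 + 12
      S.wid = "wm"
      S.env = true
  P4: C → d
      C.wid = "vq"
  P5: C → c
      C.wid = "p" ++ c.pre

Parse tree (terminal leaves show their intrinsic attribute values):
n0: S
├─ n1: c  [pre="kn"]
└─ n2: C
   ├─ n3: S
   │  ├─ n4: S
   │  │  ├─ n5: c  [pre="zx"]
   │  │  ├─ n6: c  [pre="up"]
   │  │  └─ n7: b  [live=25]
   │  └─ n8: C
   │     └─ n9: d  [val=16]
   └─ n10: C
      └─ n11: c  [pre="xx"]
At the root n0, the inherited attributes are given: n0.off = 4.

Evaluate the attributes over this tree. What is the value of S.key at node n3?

1. n0.off = 4  [given at root]
2. n1.pre = "kn"  [terminal]
3. n2.ok = true  [S.off > 3]
4. n2.hot = 20  [20]
5. n3.off = 22  [C₀.hot + 2]
6. n4.off = 2  [S₀.off - 20]
7. n5.pre = "zx"  [terminal]
8. n6.pre = "up"  [terminal]
9. n7.live = 25  [terminal]
10. n4.key = 16  [S.off * 2 + 12]
11. n4.wid = "wm"  ["wm"]
12. n4.env = true  [true]
13. n8.ok = true  [S₁.env == true]
14. n8.hot = 15  [S₁.key - 1]
15. n9.val = 16  [terminal]
16. n8.wid = "vq"  ["vq"]
17. n3.key = 14  [S₀.off + S₁.key - 24]
18. n3.wid = "ywm"  ["y" ++ S₁.wid]
19. n3.env = false  [S₁.key > 16]
20. n10.ok = false  [S.env == true]
21. n10.hot = 21  [S.key * 2 - 7]
22. n11.pre = "xx"  [terminal]
23. n10.wid = "pxx"  ["p" ++ c.pre]
24. n2.wid = "ywmk"  [S.wid ++ "k"]
25. n0.key = 26  [S.off * 2 + 18]
26. n0.wid = "ywmkx"  [C.wid ++ "x"]
27. n0.env = true  [S.off > 3]

14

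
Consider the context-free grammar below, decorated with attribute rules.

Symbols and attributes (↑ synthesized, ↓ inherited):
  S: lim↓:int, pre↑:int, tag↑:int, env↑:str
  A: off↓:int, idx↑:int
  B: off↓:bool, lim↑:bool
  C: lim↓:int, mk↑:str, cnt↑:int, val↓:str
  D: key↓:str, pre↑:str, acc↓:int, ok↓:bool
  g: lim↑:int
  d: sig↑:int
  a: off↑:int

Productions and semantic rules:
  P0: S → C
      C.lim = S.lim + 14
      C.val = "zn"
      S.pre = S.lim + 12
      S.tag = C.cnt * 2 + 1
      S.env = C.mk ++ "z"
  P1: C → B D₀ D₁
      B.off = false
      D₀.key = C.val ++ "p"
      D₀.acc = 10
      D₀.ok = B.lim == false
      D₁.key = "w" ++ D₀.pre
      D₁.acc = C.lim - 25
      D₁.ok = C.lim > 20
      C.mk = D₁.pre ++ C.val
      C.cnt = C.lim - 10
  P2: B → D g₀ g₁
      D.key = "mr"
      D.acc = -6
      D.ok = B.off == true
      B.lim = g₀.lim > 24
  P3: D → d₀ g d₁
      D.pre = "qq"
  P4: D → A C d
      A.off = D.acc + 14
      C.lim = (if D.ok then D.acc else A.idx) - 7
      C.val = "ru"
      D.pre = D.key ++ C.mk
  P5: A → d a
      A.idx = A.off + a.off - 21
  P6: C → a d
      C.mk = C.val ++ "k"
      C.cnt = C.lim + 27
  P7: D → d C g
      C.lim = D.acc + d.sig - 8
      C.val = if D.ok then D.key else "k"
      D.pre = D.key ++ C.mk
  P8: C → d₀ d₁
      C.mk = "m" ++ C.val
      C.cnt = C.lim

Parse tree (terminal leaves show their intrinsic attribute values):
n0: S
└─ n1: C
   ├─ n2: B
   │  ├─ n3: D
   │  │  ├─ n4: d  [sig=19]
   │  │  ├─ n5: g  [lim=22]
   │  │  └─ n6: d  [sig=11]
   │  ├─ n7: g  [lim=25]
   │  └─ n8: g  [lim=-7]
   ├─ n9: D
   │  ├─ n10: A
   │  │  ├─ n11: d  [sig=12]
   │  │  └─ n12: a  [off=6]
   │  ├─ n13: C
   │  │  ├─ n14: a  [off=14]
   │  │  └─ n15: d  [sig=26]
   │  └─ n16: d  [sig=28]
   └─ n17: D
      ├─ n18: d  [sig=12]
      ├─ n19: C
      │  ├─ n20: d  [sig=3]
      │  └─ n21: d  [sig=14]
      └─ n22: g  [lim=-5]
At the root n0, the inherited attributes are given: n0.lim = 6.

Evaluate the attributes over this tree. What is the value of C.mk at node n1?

"wznprukmkzn"

1. n0.lim = 6  [given at root]
2. n1.lim = 20  [S.lim + 14]
3. n1.val = "zn"  ["zn"]
4. n2.off = false  [false]
5. n3.key = "mr"  ["mr"]
6. n3.acc = -6  [-6]
7. n3.ok = false  [B.off == true]
8. n4.sig = 19  [terminal]
9. n5.lim = 22  [terminal]
10. n6.sig = 11  [terminal]
11. n3.pre = "qq"  ["qq"]
12. n7.lim = 25  [terminal]
13. n8.lim = -7  [terminal]
14. n2.lim = true  [g₀.lim > 24]
15. n9.key = "znp"  [C.val ++ "p"]
16. n9.acc = 10  [10]
17. n9.ok = false  [B.lim == false]
18. n10.off = 24  [D.acc + 14]
19. n11.sig = 12  [terminal]
20. n12.off = 6  [terminal]
21. n10.idx = 9  [A.off + a.off - 21]
22. n13.lim = 2  [(if D.ok then D.acc else A.idx) - 7]
23. n13.val = "ru"  ["ru"]
24. n14.off = 14  [terminal]
25. n15.sig = 26  [terminal]
26. n13.mk = "ruk"  [C.val ++ "k"]
27. n13.cnt = 29  [C.lim + 27]
28. n16.sig = 28  [terminal]
29. n9.pre = "znpruk"  [D.key ++ C.mk]
30. n17.key = "wznpruk"  ["w" ++ D₀.pre]
31. n17.acc = -5  [C.lim - 25]
32. n17.ok = false  [C.lim > 20]
33. n18.sig = 12  [terminal]
34. n19.lim = -1  [D.acc + d.sig - 8]
35. n19.val = "k"  [if D.ok then D.key else "k"]
36. n20.sig = 3  [terminal]
37. n21.sig = 14  [terminal]
38. n19.mk = "mk"  ["m" ++ C.val]
39. n19.cnt = -1  [C.lim]
40. n22.lim = -5  [terminal]
41. n17.pre = "wznprukmk"  [D.key ++ C.mk]
42. n1.mk = "wznprukmkzn"  [D₁.pre ++ C.val]
43. n1.cnt = 10  [C.lim - 10]
44. n0.pre = 18  [S.lim + 12]
45. n0.tag = 21  [C.cnt * 2 + 1]
46. n0.env = "wznprukmkznz"  [C.mk ++ "z"]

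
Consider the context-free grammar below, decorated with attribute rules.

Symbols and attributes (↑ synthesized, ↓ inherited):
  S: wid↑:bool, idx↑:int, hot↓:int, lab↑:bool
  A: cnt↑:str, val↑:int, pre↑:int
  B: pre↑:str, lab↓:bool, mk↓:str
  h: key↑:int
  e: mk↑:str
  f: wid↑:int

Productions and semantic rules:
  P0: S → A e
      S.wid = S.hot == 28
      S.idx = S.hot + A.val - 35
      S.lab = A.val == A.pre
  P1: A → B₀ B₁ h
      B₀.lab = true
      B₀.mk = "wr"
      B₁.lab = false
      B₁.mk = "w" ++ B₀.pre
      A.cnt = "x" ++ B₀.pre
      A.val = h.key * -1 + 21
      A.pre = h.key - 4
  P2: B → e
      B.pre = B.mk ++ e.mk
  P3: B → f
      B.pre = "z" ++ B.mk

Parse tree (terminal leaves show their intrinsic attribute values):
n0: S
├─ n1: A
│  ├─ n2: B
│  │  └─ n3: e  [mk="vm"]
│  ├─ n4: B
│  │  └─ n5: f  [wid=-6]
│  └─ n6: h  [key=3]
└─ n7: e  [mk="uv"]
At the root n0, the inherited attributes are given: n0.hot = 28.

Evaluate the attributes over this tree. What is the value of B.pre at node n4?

1. n0.hot = 28  [given at root]
2. n2.lab = true  [true]
3. n2.mk = "wr"  ["wr"]
4. n3.mk = "vm"  [terminal]
5. n2.pre = "wrvm"  [B.mk ++ e.mk]
6. n4.lab = false  [false]
7. n4.mk = "wwrvm"  ["w" ++ B₀.pre]
8. n5.wid = -6  [terminal]
9. n4.pre = "zwwrvm"  ["z" ++ B.mk]
10. n6.key = 3  [terminal]
11. n1.cnt = "xwrvm"  ["x" ++ B₀.pre]
12. n1.val = 18  [h.key * -1 + 21]
13. n1.pre = -1  [h.key - 4]
14. n7.mk = "uv"  [terminal]
15. n0.wid = true  [S.hot == 28]
16. n0.idx = 11  [S.hot + A.val - 35]
17. n0.lab = false  [A.val == A.pre]

"zwwrvm"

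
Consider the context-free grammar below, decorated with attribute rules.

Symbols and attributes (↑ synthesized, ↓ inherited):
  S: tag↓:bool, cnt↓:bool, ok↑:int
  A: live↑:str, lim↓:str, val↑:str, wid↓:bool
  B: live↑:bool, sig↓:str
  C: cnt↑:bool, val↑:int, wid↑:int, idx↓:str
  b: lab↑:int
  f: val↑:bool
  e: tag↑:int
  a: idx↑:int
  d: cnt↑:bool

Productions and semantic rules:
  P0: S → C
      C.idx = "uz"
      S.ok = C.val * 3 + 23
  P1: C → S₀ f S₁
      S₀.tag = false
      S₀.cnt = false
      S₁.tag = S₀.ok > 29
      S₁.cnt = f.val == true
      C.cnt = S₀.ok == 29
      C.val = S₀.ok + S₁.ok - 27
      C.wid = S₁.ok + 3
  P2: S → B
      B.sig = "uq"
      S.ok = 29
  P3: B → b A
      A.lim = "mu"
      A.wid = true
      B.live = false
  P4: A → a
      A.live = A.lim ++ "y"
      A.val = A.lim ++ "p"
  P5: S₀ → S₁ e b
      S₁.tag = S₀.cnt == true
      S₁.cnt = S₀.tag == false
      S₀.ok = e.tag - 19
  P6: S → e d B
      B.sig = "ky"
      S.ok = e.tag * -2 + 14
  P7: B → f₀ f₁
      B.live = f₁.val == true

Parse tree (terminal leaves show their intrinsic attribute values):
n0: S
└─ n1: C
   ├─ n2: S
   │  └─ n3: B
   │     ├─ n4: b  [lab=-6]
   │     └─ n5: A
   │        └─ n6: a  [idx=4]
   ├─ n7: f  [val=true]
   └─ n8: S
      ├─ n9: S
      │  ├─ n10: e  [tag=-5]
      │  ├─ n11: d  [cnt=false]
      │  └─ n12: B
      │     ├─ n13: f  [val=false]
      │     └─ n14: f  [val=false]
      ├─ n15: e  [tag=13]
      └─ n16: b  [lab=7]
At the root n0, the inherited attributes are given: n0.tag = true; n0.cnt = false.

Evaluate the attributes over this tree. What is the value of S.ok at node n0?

1. n0.tag = true  [given at root]
2. n0.cnt = false  [given at root]
3. n1.idx = "uz"  ["uz"]
4. n2.tag = false  [false]
5. n2.cnt = false  [false]
6. n3.sig = "uq"  ["uq"]
7. n4.lab = -6  [terminal]
8. n5.lim = "mu"  ["mu"]
9. n5.wid = true  [true]
10. n6.idx = 4  [terminal]
11. n5.live = "muy"  [A.lim ++ "y"]
12. n5.val = "mup"  [A.lim ++ "p"]
13. n3.live = false  [false]
14. n2.ok = 29  [29]
15. n7.val = true  [terminal]
16. n8.tag = false  [S₀.ok > 29]
17. n8.cnt = true  [f.val == true]
18. n9.tag = true  [S₀.cnt == true]
19. n9.cnt = true  [S₀.tag == false]
20. n10.tag = -5  [terminal]
21. n11.cnt = false  [terminal]
22. n12.sig = "ky"  ["ky"]
23. n13.val = false  [terminal]
24. n14.val = false  [terminal]
25. n12.live = false  [f₁.val == true]
26. n9.ok = 24  [e.tag * -2 + 14]
27. n15.tag = 13  [terminal]
28. n16.lab = 7  [terminal]
29. n8.ok = -6  [e.tag - 19]
30. n1.cnt = true  [S₀.ok == 29]
31. n1.val = -4  [S₀.ok + S₁.ok - 27]
32. n1.wid = -3  [S₁.ok + 3]
33. n0.ok = 11  [C.val * 3 + 23]

11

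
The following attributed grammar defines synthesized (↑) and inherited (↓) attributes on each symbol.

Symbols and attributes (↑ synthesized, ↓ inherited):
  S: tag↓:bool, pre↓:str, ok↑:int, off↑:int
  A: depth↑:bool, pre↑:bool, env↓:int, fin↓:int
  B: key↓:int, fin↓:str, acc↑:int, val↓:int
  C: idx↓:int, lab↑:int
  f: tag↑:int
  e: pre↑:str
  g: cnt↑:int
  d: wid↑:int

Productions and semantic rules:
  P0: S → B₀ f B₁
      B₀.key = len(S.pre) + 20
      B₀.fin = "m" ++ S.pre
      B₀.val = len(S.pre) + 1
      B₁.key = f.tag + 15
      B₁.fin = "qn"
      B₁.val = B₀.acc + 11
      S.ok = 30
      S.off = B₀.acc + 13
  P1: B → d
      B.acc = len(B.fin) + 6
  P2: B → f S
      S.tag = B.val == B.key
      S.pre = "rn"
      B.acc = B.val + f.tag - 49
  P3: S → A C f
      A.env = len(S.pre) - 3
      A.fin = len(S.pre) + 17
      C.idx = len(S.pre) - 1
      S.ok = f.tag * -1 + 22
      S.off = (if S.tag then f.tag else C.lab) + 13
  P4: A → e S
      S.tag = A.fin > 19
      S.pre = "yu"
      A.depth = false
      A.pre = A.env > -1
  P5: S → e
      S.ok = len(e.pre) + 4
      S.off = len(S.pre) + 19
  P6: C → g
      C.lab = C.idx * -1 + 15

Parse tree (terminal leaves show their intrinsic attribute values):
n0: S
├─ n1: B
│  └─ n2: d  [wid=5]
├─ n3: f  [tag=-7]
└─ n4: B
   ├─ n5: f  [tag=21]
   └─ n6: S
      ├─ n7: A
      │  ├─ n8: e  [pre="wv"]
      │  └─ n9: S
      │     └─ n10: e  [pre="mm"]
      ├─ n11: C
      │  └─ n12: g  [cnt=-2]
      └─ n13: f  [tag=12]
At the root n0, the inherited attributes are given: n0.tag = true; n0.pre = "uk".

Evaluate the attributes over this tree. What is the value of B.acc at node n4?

1. n0.tag = true  [given at root]
2. n0.pre = "uk"  [given at root]
3. n1.key = 22  [len(S.pre) + 20]
4. n1.fin = "muk"  ["m" ++ S.pre]
5. n1.val = 3  [len(S.pre) + 1]
6. n2.wid = 5  [terminal]
7. n1.acc = 9  [len(B.fin) + 6]
8. n3.tag = -7  [terminal]
9. n4.key = 8  [f.tag + 15]
10. n4.fin = "qn"  ["qn"]
11. n4.val = 20  [B₀.acc + 11]
12. n5.tag = 21  [terminal]
13. n6.tag = false  [B.val == B.key]
14. n6.pre = "rn"  ["rn"]
15. n7.env = -1  [len(S.pre) - 3]
16. n7.fin = 19  [len(S.pre) + 17]
17. n8.pre = "wv"  [terminal]
18. n9.tag = false  [A.fin > 19]
19. n9.pre = "yu"  ["yu"]
20. n10.pre = "mm"  [terminal]
21. n9.ok = 6  [len(e.pre) + 4]
22. n9.off = 21  [len(S.pre) + 19]
23. n7.depth = false  [false]
24. n7.pre = false  [A.env > -1]
25. n11.idx = 1  [len(S.pre) - 1]
26. n12.cnt = -2  [terminal]
27. n11.lab = 14  [C.idx * -1 + 15]
28. n13.tag = 12  [terminal]
29. n6.ok = 10  [f.tag * -1 + 22]
30. n6.off = 27  [(if S.tag then f.tag else C.lab) + 13]
31. n4.acc = -8  [B.val + f.tag - 49]
32. n0.ok = 30  [30]
33. n0.off = 22  [B₀.acc + 13]

-8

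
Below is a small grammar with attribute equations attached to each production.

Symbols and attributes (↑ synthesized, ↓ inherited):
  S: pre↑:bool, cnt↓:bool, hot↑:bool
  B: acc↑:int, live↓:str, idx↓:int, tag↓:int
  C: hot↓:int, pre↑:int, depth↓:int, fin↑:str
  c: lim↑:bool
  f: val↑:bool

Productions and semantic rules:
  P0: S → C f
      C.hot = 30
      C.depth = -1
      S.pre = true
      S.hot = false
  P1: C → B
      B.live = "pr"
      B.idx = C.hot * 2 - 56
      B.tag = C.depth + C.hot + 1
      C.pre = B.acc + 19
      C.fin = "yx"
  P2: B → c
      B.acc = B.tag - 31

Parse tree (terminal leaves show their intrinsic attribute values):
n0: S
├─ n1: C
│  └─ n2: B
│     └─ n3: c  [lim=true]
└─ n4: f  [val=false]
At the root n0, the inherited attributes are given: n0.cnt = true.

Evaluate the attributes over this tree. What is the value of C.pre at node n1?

18

1. n0.cnt = true  [given at root]
2. n1.hot = 30  [30]
3. n1.depth = -1  [-1]
4. n2.live = "pr"  ["pr"]
5. n2.idx = 4  [C.hot * 2 - 56]
6. n2.tag = 30  [C.depth + C.hot + 1]
7. n3.lim = true  [terminal]
8. n2.acc = -1  [B.tag - 31]
9. n1.pre = 18  [B.acc + 19]
10. n1.fin = "yx"  ["yx"]
11. n4.val = false  [terminal]
12. n0.pre = true  [true]
13. n0.hot = false  [false]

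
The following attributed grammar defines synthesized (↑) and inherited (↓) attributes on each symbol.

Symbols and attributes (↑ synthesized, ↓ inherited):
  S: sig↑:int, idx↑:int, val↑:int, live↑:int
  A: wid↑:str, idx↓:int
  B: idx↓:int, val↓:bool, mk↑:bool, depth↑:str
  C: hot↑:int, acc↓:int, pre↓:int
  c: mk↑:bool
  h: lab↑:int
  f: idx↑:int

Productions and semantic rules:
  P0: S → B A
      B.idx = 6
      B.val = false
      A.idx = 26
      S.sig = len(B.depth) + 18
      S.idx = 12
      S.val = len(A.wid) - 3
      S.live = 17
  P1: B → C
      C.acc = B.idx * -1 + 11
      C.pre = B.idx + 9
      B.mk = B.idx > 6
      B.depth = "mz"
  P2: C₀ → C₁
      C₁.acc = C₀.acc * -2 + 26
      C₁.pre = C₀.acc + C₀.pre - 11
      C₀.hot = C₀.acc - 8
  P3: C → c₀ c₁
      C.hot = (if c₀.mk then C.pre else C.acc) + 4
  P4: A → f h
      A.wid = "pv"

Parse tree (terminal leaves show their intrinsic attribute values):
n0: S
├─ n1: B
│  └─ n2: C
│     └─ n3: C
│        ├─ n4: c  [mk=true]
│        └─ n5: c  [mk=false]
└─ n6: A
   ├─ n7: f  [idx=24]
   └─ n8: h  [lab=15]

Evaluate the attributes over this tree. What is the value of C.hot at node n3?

1. n1.idx = 6  [6]
2. n1.val = false  [false]
3. n2.acc = 5  [B.idx * -1 + 11]
4. n2.pre = 15  [B.idx + 9]
5. n3.acc = 16  [C₀.acc * -2 + 26]
6. n3.pre = 9  [C₀.acc + C₀.pre - 11]
7. n4.mk = true  [terminal]
8. n5.mk = false  [terminal]
9. n3.hot = 13  [(if c₀.mk then C.pre else C.acc) + 4]
10. n2.hot = -3  [C₀.acc - 8]
11. n1.mk = false  [B.idx > 6]
12. n1.depth = "mz"  ["mz"]
13. n6.idx = 26  [26]
14. n7.idx = 24  [terminal]
15. n8.lab = 15  [terminal]
16. n6.wid = "pv"  ["pv"]
17. n0.sig = 20  [len(B.depth) + 18]
18. n0.idx = 12  [12]
19. n0.val = -1  [len(A.wid) - 3]
20. n0.live = 17  [17]

13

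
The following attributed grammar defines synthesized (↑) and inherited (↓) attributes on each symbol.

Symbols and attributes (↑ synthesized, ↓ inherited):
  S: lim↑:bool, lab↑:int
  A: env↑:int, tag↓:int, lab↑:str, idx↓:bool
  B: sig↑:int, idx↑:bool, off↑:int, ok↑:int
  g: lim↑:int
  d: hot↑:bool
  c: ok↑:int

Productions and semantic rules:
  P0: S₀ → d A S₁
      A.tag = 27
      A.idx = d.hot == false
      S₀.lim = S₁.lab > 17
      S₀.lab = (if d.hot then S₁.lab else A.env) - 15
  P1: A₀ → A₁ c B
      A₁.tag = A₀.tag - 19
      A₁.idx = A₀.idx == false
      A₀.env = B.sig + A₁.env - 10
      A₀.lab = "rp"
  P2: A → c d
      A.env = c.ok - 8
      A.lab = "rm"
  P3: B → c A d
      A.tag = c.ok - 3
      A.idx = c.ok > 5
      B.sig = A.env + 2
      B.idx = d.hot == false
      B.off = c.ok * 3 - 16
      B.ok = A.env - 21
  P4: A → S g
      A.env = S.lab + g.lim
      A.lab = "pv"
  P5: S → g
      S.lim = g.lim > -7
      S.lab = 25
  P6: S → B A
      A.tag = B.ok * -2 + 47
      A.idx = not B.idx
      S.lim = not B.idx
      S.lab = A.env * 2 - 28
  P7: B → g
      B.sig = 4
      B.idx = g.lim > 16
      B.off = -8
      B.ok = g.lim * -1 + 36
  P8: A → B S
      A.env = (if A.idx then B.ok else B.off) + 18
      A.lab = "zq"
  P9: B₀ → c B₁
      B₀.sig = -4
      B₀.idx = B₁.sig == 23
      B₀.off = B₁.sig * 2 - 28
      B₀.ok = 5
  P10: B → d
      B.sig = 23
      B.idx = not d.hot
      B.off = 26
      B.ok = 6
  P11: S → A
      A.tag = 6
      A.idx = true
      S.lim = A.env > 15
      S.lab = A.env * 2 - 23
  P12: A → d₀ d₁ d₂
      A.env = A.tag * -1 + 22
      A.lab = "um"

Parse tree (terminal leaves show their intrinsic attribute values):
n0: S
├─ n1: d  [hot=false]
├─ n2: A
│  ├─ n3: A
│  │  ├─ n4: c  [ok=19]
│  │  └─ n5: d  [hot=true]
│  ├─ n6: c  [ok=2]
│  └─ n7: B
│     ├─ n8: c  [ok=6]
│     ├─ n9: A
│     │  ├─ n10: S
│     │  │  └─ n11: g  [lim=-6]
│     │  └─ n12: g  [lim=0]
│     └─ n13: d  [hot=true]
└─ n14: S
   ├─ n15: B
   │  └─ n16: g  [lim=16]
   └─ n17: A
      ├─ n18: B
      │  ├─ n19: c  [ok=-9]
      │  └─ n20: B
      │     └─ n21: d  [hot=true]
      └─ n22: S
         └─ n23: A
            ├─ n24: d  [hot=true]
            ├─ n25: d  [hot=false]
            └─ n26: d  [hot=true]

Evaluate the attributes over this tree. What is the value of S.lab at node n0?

1. n1.hot = false  [terminal]
2. n2.tag = 27  [27]
3. n2.idx = true  [d.hot == false]
4. n3.tag = 8  [A₀.tag - 19]
5. n3.idx = false  [A₀.idx == false]
6. n4.ok = 19  [terminal]
7. n5.hot = true  [terminal]
8. n3.env = 11  [c.ok - 8]
9. n3.lab = "rm"  ["rm"]
10. n6.ok = 2  [terminal]
11. n8.ok = 6  [terminal]
12. n9.tag = 3  [c.ok - 3]
13. n9.idx = true  [c.ok > 5]
14. n11.lim = -6  [terminal]
15. n10.lim = true  [g.lim > -7]
16. n10.lab = 25  [25]
17. n12.lim = 0  [terminal]
18. n9.env = 25  [S.lab + g.lim]
19. n9.lab = "pv"  ["pv"]
20. n13.hot = true  [terminal]
21. n7.sig = 27  [A.env + 2]
22. n7.idx = false  [d.hot == false]
23. n7.off = 2  [c.ok * 3 - 16]
24. n7.ok = 4  [A.env - 21]
25. n2.env = 28  [B.sig + A₁.env - 10]
26. n2.lab = "rp"  ["rp"]
27. n16.lim = 16  [terminal]
28. n15.sig = 4  [4]
29. n15.idx = false  [g.lim > 16]
30. n15.off = -8  [-8]
31. n15.ok = 20  [g.lim * -1 + 36]
32. n17.tag = 7  [B.ok * -2 + 47]
33. n17.idx = true  [not B.idx]
34. n19.ok = -9  [terminal]
35. n21.hot = true  [terminal]
36. n20.sig = 23  [23]
37. n20.idx = false  [not d.hot]
38. n20.off = 26  [26]
39. n20.ok = 6  [6]
40. n18.sig = -4  [-4]
41. n18.idx = true  [B₁.sig == 23]
42. n18.off = 18  [B₁.sig * 2 - 28]
43. n18.ok = 5  [5]
44. n23.tag = 6  [6]
45. n23.idx = true  [true]
46. n24.hot = true  [terminal]
47. n25.hot = false  [terminal]
48. n26.hot = true  [terminal]
49. n23.env = 16  [A.tag * -1 + 22]
50. n23.lab = "um"  ["um"]
51. n22.lim = true  [A.env > 15]
52. n22.lab = 9  [A.env * 2 - 23]
53. n17.env = 23  [(if A.idx then B.ok else B.off) + 18]
54. n17.lab = "zq"  ["zq"]
55. n14.lim = true  [not B.idx]
56. n14.lab = 18  [A.env * 2 - 28]
57. n0.lim = true  [S₁.lab > 17]
58. n0.lab = 13  [(if d.hot then S₁.lab else A.env) - 15]

13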